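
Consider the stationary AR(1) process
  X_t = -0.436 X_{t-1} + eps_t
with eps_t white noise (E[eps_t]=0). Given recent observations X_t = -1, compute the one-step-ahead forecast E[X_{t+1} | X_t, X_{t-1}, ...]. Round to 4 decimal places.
E[X_{t+1} \mid \mathcal F_t] = 0.4360

For an AR(p) model X_t = c + sum_i phi_i X_{t-i} + eps_t, the
one-step-ahead conditional mean is
  E[X_{t+1} | X_t, ...] = c + sum_i phi_i X_{t+1-i}.
Substitute known values:
  E[X_{t+1} | ...] = (-0.436) * (-1)
                   = 0.4360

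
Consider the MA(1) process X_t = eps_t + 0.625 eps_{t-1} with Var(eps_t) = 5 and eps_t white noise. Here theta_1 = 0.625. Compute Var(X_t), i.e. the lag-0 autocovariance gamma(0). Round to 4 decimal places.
\gamma(0) = 6.9531

For an MA(q) process X_t = eps_t + sum_i theta_i eps_{t-i} with
Var(eps_t) = sigma^2, the variance is
  gamma(0) = sigma^2 * (1 + sum_i theta_i^2).
  sum_i theta_i^2 = (0.625)^2 = 0.390625.
  gamma(0) = 5 * (1 + 0.390625) = 5 * 1.390625 = 6.953125, which rounds to 6.9531.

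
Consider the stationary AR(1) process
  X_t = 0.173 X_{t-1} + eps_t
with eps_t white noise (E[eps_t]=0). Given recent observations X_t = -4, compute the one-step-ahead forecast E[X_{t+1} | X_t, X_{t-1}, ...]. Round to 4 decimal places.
E[X_{t+1} \mid \mathcal F_t] = -0.6920

For an AR(p) model X_t = c + sum_i phi_i X_{t-i} + eps_t, the
one-step-ahead conditional mean is
  E[X_{t+1} | X_t, ...] = c + sum_i phi_i X_{t+1-i}.
Substitute known values:
  E[X_{t+1} | ...] = (0.173) * (-4)
                   = -0.6920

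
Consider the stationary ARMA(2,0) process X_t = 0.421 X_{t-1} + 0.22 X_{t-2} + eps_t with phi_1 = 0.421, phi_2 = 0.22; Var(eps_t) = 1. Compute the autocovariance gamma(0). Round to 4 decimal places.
\gamma(0) = 1.4829

Multiply the model equation by X_{t-k} and take expectations. With theta_0 = psi_0 = 1 and psi_j the MA(infinity) weights, this gives
  gamma(k) - sum_i phi_i gamma(k-i) = c_k,
  c_k = sigma^2 * sum_{j=k..q} theta_j psi_{j-k}   (c_k = 0 for k > q),
using gamma(-m) = gamma(m).
Pure AR (q = 0): c_0 = sigma^2 = 1, c_k = 0 for k >= 1.
Equations for k = 0, 1, 2 (AR order 2, c_2 = 0):
  (E0) gamma(0) = phi_1 gamma(1) + phi_2 gamma(2) + c_0
  (E1) gamma(1) = phi_1 gamma(0) + phi_2 gamma(1) + c_1
  (E2) gamma(2) = phi_1 gamma(1) + phi_2 gamma(0)
From (E1): gamma(1) = A gamma(0) + B with
  A = phi_1 / (1 - phi_2) = 0.421 / 0.78 = 0.539744,   B = c_1 / (1 - phi_2) = 0 / 0.78 = 0.
Insert (E2) into (E0): gamma(0) (1 - phi_2^2) = phi_1 (1 + phi_2) gamma(1) + c_0.
  phi_1 (1 + phi_2) = (0.421)(1.22) = 0.51362,   1 - phi_2^2 = 0.9516.
Replace gamma(1) by A gamma(0) + B and collect gamma(0):
  gamma(0) [0.9516 - (0.51362)(0.539744)] = c_0 = 1
  gamma(0) * 0.674377 = 1
  gamma(0) = 1 / 0.674377 = 1.48285.
Therefore gamma(0) = 1.4829 (to 4 decimal places).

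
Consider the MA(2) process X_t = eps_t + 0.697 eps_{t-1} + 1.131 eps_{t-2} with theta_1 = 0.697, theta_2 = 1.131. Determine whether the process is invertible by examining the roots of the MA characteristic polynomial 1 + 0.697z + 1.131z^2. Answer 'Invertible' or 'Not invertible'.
\text{Not invertible}

The MA(q) characteristic polynomial is P(z) = 1 + 0.697z + 1.131z^2.
Invertibility requires all roots to lie outside the unit circle, i.e. |z| > 1 for every root.
Set 1 + (0.697) z + (1.131) z^2 = 0, i.e. a z^2 + b z + c = 0 with a = 1.131, b = 0.697, c = 1.
Discriminant D = b^2 - 4ac = (0.697)^2 - 4*(1.131)*1 = 0.485809 - (4.524) = -4.038191.
D < 0, so the roots are the complex-conjugate pair z = (-b +/- i sqrt(-D)) / (2a) = -0.3081 +/- 0.8884i.
For a conjugate pair |z|^2 = z * conj(z) = (product of roots) = c/a = 1/(1.131) = 0.884173, so |z| = sqrt(0.884173) = 0.9403 for both roots.
Moduli of all roots: 0.9403, 0.9403.
All moduli strictly greater than 1? No.
Verdict: Not invertible.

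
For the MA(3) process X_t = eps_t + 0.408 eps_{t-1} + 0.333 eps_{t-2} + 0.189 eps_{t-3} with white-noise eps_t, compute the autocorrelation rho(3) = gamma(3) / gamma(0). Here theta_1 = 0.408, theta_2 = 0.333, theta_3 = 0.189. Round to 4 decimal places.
\rho(3) = 0.1439

For an MA(q) process with theta_0 = 1, the autocovariance is
  gamma(k) = sigma^2 * sum_{i=0..q-k} theta_i * theta_{i+k},
and rho(k) = gamma(k) / gamma(0). Sigma^2 cancels.
  numerator   = (1)*(0.189) = 0.189.
  denominator = (1)^2 + (0.408)^2 + (0.333)^2 + (0.189)^2 = 1.313074.
  rho(3) = 0.189 / 1.313074 = 0.1439.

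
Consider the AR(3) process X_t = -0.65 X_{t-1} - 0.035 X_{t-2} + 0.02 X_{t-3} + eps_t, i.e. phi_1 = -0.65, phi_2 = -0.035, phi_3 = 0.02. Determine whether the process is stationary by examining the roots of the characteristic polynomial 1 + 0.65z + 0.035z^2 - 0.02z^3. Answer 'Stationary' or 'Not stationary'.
\text{Stationary}

The AR(p) characteristic polynomial is P(z) = 1 + 0.65z + 0.035z^2 - 0.02z^3.
Stationarity requires all roots to lie outside the unit circle, i.e. |z| > 1 for every root.
Degree 3: look for a simple real root z0 first, then factor out (1 - z/z0) and solve the remaining quadratic.
Testing z0 = -2: P(-2) = 1 + (0.65)(-2) + (0.035)(-2)^2 + (-0.02)(-2)^3
  = 1 + (-1.3) + (0.14) + (0.16) = 0.  So z_0 = -2 is a root, |z_0| = 2.
Divide out the factor (1 + 0.5 z) = (1 - z/z0) (since 1/z0 = -0.5):
  P(z) = (1 + 0.5 z)(1 + (0.15) z + (-0.04) z^2)
  [check: z-coef 0.15 - (-0.5) = 0.65; z^2-coef -0.04 - (-0.5)(0.15) = 0.035; z^3-coef -(-0.5)(-0.04) = -0.02.]
Remaining roots from the quadratic factor 1 + (0.15) z + (-0.04) z^2:
  Set 1 + (0.15) z + (-0.04) z^2 = 0, i.e. a z^2 + b z + c = 0 with a = -0.04, b = 0.15, c = 1.
  Discriminant D = b^2 - 4ac = (0.15)^2 - 4*(-0.04)*1 = 0.0225 - (-0.16) = 0.1825.
  D >= 0, so the roots are real: z = (-b +/- sqrt(D)) / (2a) = (-0.15 +/- 0.4272) / (-0.08).
    z_1 = (-0.15 + 0.4272) / (-0.08) = -3.465,   |z_1| = 3.465.
    z_2 = (-0.15 - 0.4272) / (-0.08) = 7.215,   |z_2| = 7.215.
Moduli of all roots: 2.0000, 3.4650, 7.2150.
All moduli strictly greater than 1? Yes.
Verdict: Stationary.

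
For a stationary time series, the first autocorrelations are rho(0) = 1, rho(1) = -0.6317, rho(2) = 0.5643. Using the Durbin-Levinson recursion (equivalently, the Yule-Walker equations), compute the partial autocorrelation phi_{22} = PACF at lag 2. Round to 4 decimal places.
\phi_{22} = 0.2750

The PACF at lag k is phi_{kk}, the last component of the solution
to the Yule-Walker system G_k phi = r_k where
  (G_k)_{ij} = rho(|i - j|), (r_k)_i = rho(i), i,j = 1..k.
Equivalently, Durbin-Levinson gives phi_{kk} iteratively:
  phi_{11} = rho(1)
  phi_{kk} = [rho(k) - sum_{j=1..k-1} phi_{k-1,j} rho(k-j)]
            / [1 - sum_{j=1..k-1} phi_{k-1,j} rho(j)],
  phi_{k,j} = phi_{k-1,j} - phi_{kk} phi_{k-1,k-j},  j = 1..k-1.
Step k = 1:
  phi_11 = rho(1) = -0.6317.
Step k = 2:
  phi_22 = [rho(2) - phi_11 rho(1)] / [1 - phi_11 rho(1)] = [0.5643 - (-0.6317)(-0.6317)] / [1 - (-0.6317)(-0.6317)]
         = 0.16525511 / 0.60095511 = 0.275.
Therefore phi_{22} = 0.2750.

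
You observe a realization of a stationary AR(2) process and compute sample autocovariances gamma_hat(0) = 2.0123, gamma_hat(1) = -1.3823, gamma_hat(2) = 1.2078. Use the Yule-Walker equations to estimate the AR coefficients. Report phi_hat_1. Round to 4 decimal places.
\hat\phi_{1} = -0.5200

The Yule-Walker equations for an AR(p) process read, in matrix form,
  Gamma_p phi = r_p,   with   (Gamma_p)_{ij} = gamma(|i - j|),
                       (r_p)_i = gamma(i),   i,j = 1..p.
Substitute the sample gammas (Toeplitz matrix and right-hand side of size 2):
  Gamma_p = [[2.0123, -1.3823], [-1.3823, 2.0123]]
  r_p     = [-1.3823, 1.2078]
Written out:
  2.0123 phi_1 - 1.3823 phi_2 = -1.3823
  -1.3823 phi_1 + 2.0123 phi_2 = 1.2078
Solve by Cramer's rule:
  det = gamma(0)^2 - gamma(1)^2 = (2.0123)^2 - (-1.3823)^2 = 4.04935129 - 1.91075329 = 2.138598
  phi_hat_1 = [gamma(1) gamma(0) - gamma(1) gamma(2)] / det = [(-1.3823)(2.0123) - (-1.3823)(1.2078)] / 2.138598 = -1.11206035 / 2.138598 = -0.52
  phi_hat_2 = [gamma(0) gamma(2) - gamma(1)^2] / det = [(2.0123)(1.2078) - (-1.3823)^2] / 2.138598 = 0.51970265 / 2.138598 = 0.243
So phi_hat = [-0.5200, 0.2430].
Therefore phi_hat_1 = -0.5200.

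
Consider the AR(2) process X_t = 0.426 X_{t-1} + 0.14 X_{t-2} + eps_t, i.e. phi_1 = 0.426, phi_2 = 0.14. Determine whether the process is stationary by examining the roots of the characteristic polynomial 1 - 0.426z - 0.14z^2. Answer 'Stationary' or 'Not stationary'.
\text{Stationary}

The AR(p) characteristic polynomial is P(z) = 1 - 0.426z - 0.14z^2.
Stationarity requires all roots to lie outside the unit circle, i.e. |z| > 1 for every root.
Set 1 + (-0.426) z + (-0.14) z^2 = 0, i.e. a z^2 + b z + c = 0 with a = -0.14, b = -0.426, c = 1.
Discriminant D = b^2 - 4ac = (-0.426)^2 - 4*(-0.14)*1 = 0.181476 - (-0.56) = 0.741476.
D >= 0, so the roots are real: z = (-b +/- sqrt(D)) / (2a) = (0.426 +/- 0.86109) / (-0.28).
  z_1 = (0.426 + 0.86109) / (-0.28) = -4.5968,   |z_1| = 4.5968.
  z_2 = (0.426 - 0.86109) / (-0.28) = 1.5539,   |z_2| = 1.5539.
Moduli of all roots: 4.5968, 1.5539.
All moduli strictly greater than 1? Yes.
Verdict: Stationary.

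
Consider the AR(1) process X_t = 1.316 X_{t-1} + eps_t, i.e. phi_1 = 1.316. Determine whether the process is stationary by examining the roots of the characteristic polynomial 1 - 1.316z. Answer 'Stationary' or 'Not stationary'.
\text{Not stationary}

The AR(p) characteristic polynomial is P(z) = 1 - 1.316z.
Stationarity requires all roots to lie outside the unit circle, i.e. |z| > 1 for every root.
This is linear in z: 1 + (-1.316) z = 0  =>  z = -1/(-1.316) = 0.759878,  |z| = 0.759878.
Moduli of all roots: 0.7599.
All moduli strictly greater than 1? No.
Verdict: Not stationary.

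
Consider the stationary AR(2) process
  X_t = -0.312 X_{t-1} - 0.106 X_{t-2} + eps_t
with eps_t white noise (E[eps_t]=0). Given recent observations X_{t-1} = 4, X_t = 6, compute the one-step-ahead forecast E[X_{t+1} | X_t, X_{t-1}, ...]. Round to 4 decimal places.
E[X_{t+1} \mid \mathcal F_t] = -2.2960

For an AR(p) model X_t = c + sum_i phi_i X_{t-i} + eps_t, the
one-step-ahead conditional mean is
  E[X_{t+1} | X_t, ...] = c + sum_i phi_i X_{t+1-i}.
Substitute known values:
  E[X_{t+1} | ...] = (-0.312) * (6) + (-0.106) * (4)
                   = -2.2960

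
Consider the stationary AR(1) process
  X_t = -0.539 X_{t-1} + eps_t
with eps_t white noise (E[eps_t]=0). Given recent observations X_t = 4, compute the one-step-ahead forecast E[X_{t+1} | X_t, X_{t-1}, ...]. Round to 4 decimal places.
E[X_{t+1} \mid \mathcal F_t] = -2.1560

For an AR(p) model X_t = c + sum_i phi_i X_{t-i} + eps_t, the
one-step-ahead conditional mean is
  E[X_{t+1} | X_t, ...] = c + sum_i phi_i X_{t+1-i}.
Substitute known values:
  E[X_{t+1} | ...] = (-0.539) * (4)
                   = -2.1560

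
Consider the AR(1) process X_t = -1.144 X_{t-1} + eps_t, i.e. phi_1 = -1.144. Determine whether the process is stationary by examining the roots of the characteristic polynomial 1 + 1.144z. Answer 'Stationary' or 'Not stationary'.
\text{Not stationary}

The AR(p) characteristic polynomial is P(z) = 1 + 1.144z.
Stationarity requires all roots to lie outside the unit circle, i.e. |z| > 1 for every root.
This is linear in z: 1 + (1.144) z = 0  =>  z = -1/(1.144) = -0.874126,  |z| = 0.874126.
Moduli of all roots: 0.8741.
All moduli strictly greater than 1? No.
Verdict: Not stationary.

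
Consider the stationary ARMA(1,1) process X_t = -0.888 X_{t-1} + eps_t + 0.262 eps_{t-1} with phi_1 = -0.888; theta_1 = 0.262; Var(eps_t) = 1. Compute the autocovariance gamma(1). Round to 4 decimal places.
\gamma(1) = -2.2717

Multiply the model equation by X_{t-k} and take expectations. With theta_0 = psi_0 = 1 and psi_j the MA(infinity) weights, this gives
  gamma(k) - sum_i phi_i gamma(k-i) = c_k,
  c_k = sigma^2 * sum_{j=k..q} theta_j psi_{j-k}   (c_k = 0 for k > q),
using gamma(-m) = gamma(m).
psi-weights needed (psi_j = theta_j + sum_i phi_i psi_{j-i}):
  psi_1 = theta_1 + phi_1 = 0.262 + (-0.888) = -0.626
Right-hand sides:
  c_0 = sigma^2 (1 + theta_1 psi_1) = 1 * (1 + (0.262)(-0.626)) = 1 * 0.835988 = 0.835988
  c_1 = sigma^2 theta_1 = 1 * (0.262) = 0.262
  c_2 = 0
Equations for k = 0 and k = 1 (AR order 1):
  gamma(0) = phi_1 gamma(1) + c_0
  gamma(1) = phi_1 gamma(0) + c_1
Substituting the second into the first: gamma(0) (1 - phi_1^2) = c_0 + phi_1 c_1, so
  gamma(0) = (c_0 + phi_1 c_1) / (1 - phi_1^2) = (0.835988 + (-0.888)(0.262)) / (1 - (-0.888)^2) = 0.603332 / 0.211456 = 2.853227.
  gamma(1) = phi_1 gamma(0) + c_1 = (-0.888)(2.853227) + (0.262) = -2.271666.
Therefore gamma(1) = -2.2717 (to 4 decimal places).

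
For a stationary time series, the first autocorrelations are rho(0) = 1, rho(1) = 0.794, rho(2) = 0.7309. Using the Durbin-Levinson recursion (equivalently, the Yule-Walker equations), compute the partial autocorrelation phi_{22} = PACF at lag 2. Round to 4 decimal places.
\phi_{22} = 0.2718

The PACF at lag k is phi_{kk}, the last component of the solution
to the Yule-Walker system G_k phi = r_k where
  (G_k)_{ij} = rho(|i - j|), (r_k)_i = rho(i), i,j = 1..k.
Equivalently, Durbin-Levinson gives phi_{kk} iteratively:
  phi_{11} = rho(1)
  phi_{kk} = [rho(k) - sum_{j=1..k-1} phi_{k-1,j} rho(k-j)]
            / [1 - sum_{j=1..k-1} phi_{k-1,j} rho(j)],
  phi_{k,j} = phi_{k-1,j} - phi_{kk} phi_{k-1,k-j},  j = 1..k-1.
Step k = 1:
  phi_11 = rho(1) = 0.794.
Step k = 2:
  phi_22 = [rho(2) - phi_11 rho(1)] / [1 - phi_11 rho(1)] = [0.7309 - (0.794)(0.794)] / [1 - (0.794)(0.794)]
         = 0.100464 / 0.369564 = 0.2718.
Therefore phi_{22} = 0.2718.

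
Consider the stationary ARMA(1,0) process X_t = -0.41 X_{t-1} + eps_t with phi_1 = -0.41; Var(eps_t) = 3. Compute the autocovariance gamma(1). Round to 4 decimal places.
\gamma(1) = -1.4785

Multiply the model equation by X_{t-k} and take expectations. With theta_0 = psi_0 = 1 and psi_j the MA(infinity) weights, this gives
  gamma(k) - sum_i phi_i gamma(k-i) = c_k,
  c_k = sigma^2 * sum_{j=k..q} theta_j psi_{j-k}   (c_k = 0 for k > q),
using gamma(-m) = gamma(m).
Pure AR (q = 0): c_0 = sigma^2 = 3, c_k = 0 for k >= 1.
Equations for k = 0 and k = 1 (AR order 1):
  gamma(0) = phi_1 gamma(1) + c_0
  gamma(1) = phi_1 gamma(0) + c_1
Substituting the second into the first: gamma(0) (1 - phi_1^2) = c_0 + phi_1 c_1, so
  gamma(0) = c_0 / (1 - phi_1^2) = 3 / (1 - (-0.41)^2) = 3 / 0.8319 = 3.606203.
  gamma(1) = phi_1 gamma(0) = (-0.41)(3.606203) = -1.478543.
Therefore gamma(1) = -1.4785 (to 4 decimal places).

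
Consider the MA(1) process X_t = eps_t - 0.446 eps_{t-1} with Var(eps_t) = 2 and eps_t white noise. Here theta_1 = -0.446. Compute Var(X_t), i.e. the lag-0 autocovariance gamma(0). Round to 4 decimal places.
\gamma(0) = 2.3978

For an MA(q) process X_t = eps_t + sum_i theta_i eps_{t-i} with
Var(eps_t) = sigma^2, the variance is
  gamma(0) = sigma^2 * (1 + sum_i theta_i^2).
  sum_i theta_i^2 = (-0.446)^2 = 0.198916.
  gamma(0) = 2 * (1 + 0.198916) = 2 * 1.198916 = 2.397832, which rounds to 2.3978.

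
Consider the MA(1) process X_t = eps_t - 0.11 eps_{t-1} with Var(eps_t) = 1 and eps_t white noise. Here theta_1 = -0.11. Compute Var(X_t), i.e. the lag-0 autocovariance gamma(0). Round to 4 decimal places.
\gamma(0) = 1.0121

For an MA(q) process X_t = eps_t + sum_i theta_i eps_{t-i} with
Var(eps_t) = sigma^2, the variance is
  gamma(0) = sigma^2 * (1 + sum_i theta_i^2).
  sum_i theta_i^2 = (-0.11)^2 = 0.0121.
  gamma(0) = 1 * (1 + 0.0121) = 1 * 1.0121 = 1.0121.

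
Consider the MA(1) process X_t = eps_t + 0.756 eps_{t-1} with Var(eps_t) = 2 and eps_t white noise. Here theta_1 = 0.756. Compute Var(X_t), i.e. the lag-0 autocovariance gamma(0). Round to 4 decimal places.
\gamma(0) = 3.1431

For an MA(q) process X_t = eps_t + sum_i theta_i eps_{t-i} with
Var(eps_t) = sigma^2, the variance is
  gamma(0) = sigma^2 * (1 + sum_i theta_i^2).
  sum_i theta_i^2 = (0.756)^2 = 0.571536.
  gamma(0) = 2 * (1 + 0.571536) = 2 * 1.571536 = 3.143072, which rounds to 3.1431.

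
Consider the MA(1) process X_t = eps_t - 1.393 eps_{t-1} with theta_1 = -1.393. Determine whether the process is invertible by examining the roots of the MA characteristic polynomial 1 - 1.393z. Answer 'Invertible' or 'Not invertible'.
\text{Not invertible}

The MA(q) characteristic polynomial is P(z) = 1 - 1.393z.
Invertibility requires all roots to lie outside the unit circle, i.e. |z| > 1 for every root.
This is linear in z: 1 + (-1.393) z = 0  =>  z = -1/(-1.393) = 0.717875,  |z| = 0.717875.
Moduli of all roots: 0.7179.
All moduli strictly greater than 1? No.
Verdict: Not invertible.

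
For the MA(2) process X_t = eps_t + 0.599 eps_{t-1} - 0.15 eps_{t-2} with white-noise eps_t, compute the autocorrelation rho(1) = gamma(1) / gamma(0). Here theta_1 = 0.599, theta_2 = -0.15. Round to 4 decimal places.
\rho(1) = 0.3686

For an MA(q) process with theta_0 = 1, the autocovariance is
  gamma(k) = sigma^2 * sum_{i=0..q-k} theta_i * theta_{i+k},
and rho(k) = gamma(k) / gamma(0). Sigma^2 cancels.
  numerator   = (1)*(0.599) + (0.599)*(-0.15) = 0.50915.
  denominator = (1)^2 + (0.599)^2 + (-0.15)^2 = 1.381301.
  rho(1) = 0.50915 / 1.381301 = 0.3686.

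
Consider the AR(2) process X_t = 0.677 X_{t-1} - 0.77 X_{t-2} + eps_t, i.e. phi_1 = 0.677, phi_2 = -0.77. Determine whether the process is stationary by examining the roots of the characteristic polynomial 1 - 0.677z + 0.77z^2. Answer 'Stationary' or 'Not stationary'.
\text{Stationary}

The AR(p) characteristic polynomial is P(z) = 1 - 0.677z + 0.77z^2.
Stationarity requires all roots to lie outside the unit circle, i.e. |z| > 1 for every root.
Set 1 + (-0.677) z + (0.77) z^2 = 0, i.e. a z^2 + b z + c = 0 with a = 0.77, b = -0.677, c = 1.
Discriminant D = b^2 - 4ac = (-0.677)^2 - 4*(0.77)*1 = 0.458329 - (3.08) = -2.621671.
D < 0, so the roots are the complex-conjugate pair z = (-b +/- i sqrt(-D)) / (2a) = 0.4396 +/- 1.0514i.
For a conjugate pair |z|^2 = z * conj(z) = (product of roots) = c/a = 1/(0.77) = 1.298701, so |z| = sqrt(1.298701) = 1.1396 for both roots.
Moduli of all roots: 1.1396, 1.1396.
All moduli strictly greater than 1? Yes.
Verdict: Stationary.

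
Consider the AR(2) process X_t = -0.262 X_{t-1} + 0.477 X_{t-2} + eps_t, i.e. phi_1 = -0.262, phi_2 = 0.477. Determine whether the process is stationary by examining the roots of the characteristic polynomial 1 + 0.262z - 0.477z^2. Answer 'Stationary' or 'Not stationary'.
\text{Stationary}

The AR(p) characteristic polynomial is P(z) = 1 + 0.262z - 0.477z^2.
Stationarity requires all roots to lie outside the unit circle, i.e. |z| > 1 for every root.
Set 1 + (0.262) z + (-0.477) z^2 = 0, i.e. a z^2 + b z + c = 0 with a = -0.477, b = 0.262, c = 1.
Discriminant D = b^2 - 4ac = (0.262)^2 - 4*(-0.477)*1 = 0.068644 - (-1.908) = 1.976644.
D >= 0, so the roots are real: z = (-b +/- sqrt(D)) / (2a) = (-0.262 +/- 1.405932) / (-0.954).
  z_1 = (-0.262 + 1.405932) / (-0.954) = -1.1991,   |z_1| = 1.1991.
  z_2 = (-0.262 - 1.405932) / (-0.954) = 1.7484,   |z_2| = 1.7484.
Moduli of all roots: 1.1991, 1.7484.
All moduli strictly greater than 1? Yes.
Verdict: Stationary.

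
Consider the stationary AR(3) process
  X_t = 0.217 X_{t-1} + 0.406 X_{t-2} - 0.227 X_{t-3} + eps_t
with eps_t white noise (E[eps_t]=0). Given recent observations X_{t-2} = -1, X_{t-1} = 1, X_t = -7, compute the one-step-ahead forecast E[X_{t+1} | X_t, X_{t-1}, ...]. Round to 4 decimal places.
E[X_{t+1} \mid \mathcal F_t] = -0.8860

For an AR(p) model X_t = c + sum_i phi_i X_{t-i} + eps_t, the
one-step-ahead conditional mean is
  E[X_{t+1} | X_t, ...] = c + sum_i phi_i X_{t+1-i}.
Substitute known values:
  E[X_{t+1} | ...] = (0.217) * (-7) + (0.406) * (1) + (-0.227) * (-1)
                   = -0.8860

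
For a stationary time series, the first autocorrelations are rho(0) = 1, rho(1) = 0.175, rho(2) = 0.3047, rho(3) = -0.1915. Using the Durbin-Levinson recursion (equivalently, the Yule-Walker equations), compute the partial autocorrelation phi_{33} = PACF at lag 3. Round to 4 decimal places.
\phi_{33} = -0.3131

The PACF at lag k is phi_{kk}, the last component of the solution
to the Yule-Walker system G_k phi = r_k where
  (G_k)_{ij} = rho(|i - j|), (r_k)_i = rho(i), i,j = 1..k.
Equivalently, Durbin-Levinson gives phi_{kk} iteratively:
  phi_{11} = rho(1)
  phi_{kk} = [rho(k) - sum_{j=1..k-1} phi_{k-1,j} rho(k-j)]
            / [1 - sum_{j=1..k-1} phi_{k-1,j} rho(j)],
  phi_{k,j} = phi_{k-1,j} - phi_{kk} phi_{k-1,k-j},  j = 1..k-1.
Step k = 1:
  phi_11 = rho(1) = 0.175.
Step k = 2:
  phi_22 = [rho(2) - phi_11 rho(1)] / [1 - phi_11 rho(1)] = [0.3047 - (0.175)(0.175)] / [1 - (0.175)(0.175)]
         = 0.274075 / 0.969375 = 0.282734.
  Update: phi_21 = phi_11 - phi_22 phi_11 = 0.175 - (0.282734)(0.175) = 0.125522.
Step k = 3:
  phi_33 = [rho(3) - phi_21 rho(2) - phi_22 rho(1)] / [1 - phi_21 rho(1) - phi_22 rho(2)]
    numerator   = -0.1915 - (0.125522)(0.3047) - (0.282734)(0.175) = -0.27922483
    denominator = 1 - (0.125522)(0.175) - (0.282734)(0.3047) = 0.89188476
  phi_33 = -0.27922483 / 0.89188476 = -0.3131.
Therefore phi_{33} = -0.3131.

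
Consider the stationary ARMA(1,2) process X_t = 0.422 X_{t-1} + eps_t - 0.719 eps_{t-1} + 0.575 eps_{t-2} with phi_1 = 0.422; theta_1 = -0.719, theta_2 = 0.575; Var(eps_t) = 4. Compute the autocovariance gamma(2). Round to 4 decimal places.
\gamma(2) = 1.7485

Multiply the model equation by X_{t-k} and take expectations. With theta_0 = psi_0 = 1 and psi_j the MA(infinity) weights, this gives
  gamma(k) - sum_i phi_i gamma(k-i) = c_k,
  c_k = sigma^2 * sum_{j=k..q} theta_j psi_{j-k}   (c_k = 0 for k > q),
using gamma(-m) = gamma(m).
psi-weights needed (psi_j = theta_j + sum_i phi_i psi_{j-i}):
  psi_1 = theta_1 + phi_1 = -0.719 + (0.422) = -0.297
  psi_2 = theta_2 + phi_1 psi_1 = 0.575 + (0.422)(-0.297) = 0.449666
Right-hand sides:
  c_0 = sigma^2 (1 + theta_1 psi_1 + theta_2 psi_2) = 4 * (1 + (-0.719)(-0.297) + (0.575)(0.449666)) = 4 * 1.472101 = 5.888404
  c_1 = sigma^2 (theta_1 + theta_2 psi_1) = 4 * (-0.719 + (0.575)(-0.297)) = -3.5591
  c_2 = sigma^2 theta_2 = 4 * (0.575) = 2.3
Equations for k = 0 and k = 1 (AR order 1):
  gamma(0) = phi_1 gamma(1) + c_0
  gamma(1) = phi_1 gamma(0) + c_1
Substituting the second into the first: gamma(0) (1 - phi_1^2) = c_0 + phi_1 c_1, so
  gamma(0) = (c_0 + phi_1 c_1) / (1 - phi_1^2) = (5.888404 + (0.422)(-3.5591)) / (1 - (0.422)^2) = 4.386464 / 0.821916 = 5.336876.
  gamma(1) = phi_1 gamma(0) + c_1 = (0.422)(5.336876) + (-3.5591) = -1.306938.
For k = 2: gamma(2) = phi_1 gamma(1) + c_2
  = (0.422)(-1.306938) + (2.3) = 1.748472.
Therefore gamma(2) = 1.7485 (to 4 decimal places).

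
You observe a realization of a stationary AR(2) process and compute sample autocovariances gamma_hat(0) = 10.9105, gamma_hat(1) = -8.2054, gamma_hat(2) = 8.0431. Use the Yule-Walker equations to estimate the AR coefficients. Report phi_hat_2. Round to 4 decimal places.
\hat\phi_{2} = 0.3950

The Yule-Walker equations for an AR(p) process read, in matrix form,
  Gamma_p phi = r_p,   with   (Gamma_p)_{ij} = gamma(|i - j|),
                       (r_p)_i = gamma(i),   i,j = 1..p.
Substitute the sample gammas (Toeplitz matrix and right-hand side of size 2):
  Gamma_p = [[10.9105, -8.2054], [-8.2054, 10.9105]]
  r_p     = [-8.2054, 8.0431]
Written out:
  10.9105 phi_1 - 8.2054 phi_2 = -8.2054
  -8.2054 phi_1 + 10.9105 phi_2 = 8.0431
Solve by Cramer's rule:
  det = gamma(0)^2 - gamma(1)^2 = (10.9105)^2 - (-8.2054)^2 = 119.03901025 - 67.32858916 = 51.71042109
  phi_hat_1 = [gamma(1) gamma(0) - gamma(1) gamma(2)] / det = [(-8.2054)(10.9105) - (-8.2054)(8.0431)] / 51.71042109 = -23.52816396 / 51.71042109 = -0.455
  phi_hat_2 = [gamma(0) gamma(2) - gamma(1)^2] / det = [(10.9105)(8.0431) - (-8.2054)^2] / 51.71042109 = 20.42565339 / 51.71042109 = 0.395
So phi_hat = [-0.4550, 0.3950].
Therefore phi_hat_2 = 0.3950.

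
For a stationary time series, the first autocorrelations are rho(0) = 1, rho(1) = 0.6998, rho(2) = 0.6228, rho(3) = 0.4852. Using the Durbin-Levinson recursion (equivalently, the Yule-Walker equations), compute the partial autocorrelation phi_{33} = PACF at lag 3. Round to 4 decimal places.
\phi_{33} = -0.0410

The PACF at lag k is phi_{kk}, the last component of the solution
to the Yule-Walker system G_k phi = r_k where
  (G_k)_{ij} = rho(|i - j|), (r_k)_i = rho(i), i,j = 1..k.
Equivalently, Durbin-Levinson gives phi_{kk} iteratively:
  phi_{11} = rho(1)
  phi_{kk} = [rho(k) - sum_{j=1..k-1} phi_{k-1,j} rho(k-j)]
            / [1 - sum_{j=1..k-1} phi_{k-1,j} rho(j)],
  phi_{k,j} = phi_{k-1,j} - phi_{kk} phi_{k-1,k-j},  j = 1..k-1.
Step k = 1:
  phi_11 = rho(1) = 0.6998.
Step k = 2:
  phi_22 = [rho(2) - phi_11 rho(1)] / [1 - phi_11 rho(1)] = [0.6228 - (0.6998)(0.6998)] / [1 - (0.6998)(0.6998)]
         = 0.13307996 / 0.51027996 = 0.260798.
  Update: phi_21 = phi_11 - phi_22 phi_11 = 0.6998 - (0.260798)(0.6998) = 0.517294.
Step k = 3:
  phi_33 = [rho(3) - phi_21 rho(2) - phi_22 rho(1)] / [1 - phi_21 rho(1) - phi_22 rho(2)]
    numerator   = 0.4852 - (0.517294)(0.6228) - (0.260798)(0.6998) = -0.01947685
    denominator = 1 - (0.517294)(0.6998) - (0.260798)(0.6228) = 0.47557298
  phi_33 = -0.01947685 / 0.47557298 = -0.041.
Therefore phi_{33} = -0.0410.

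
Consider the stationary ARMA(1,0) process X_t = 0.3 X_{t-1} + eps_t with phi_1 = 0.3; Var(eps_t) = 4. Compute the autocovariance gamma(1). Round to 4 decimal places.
\gamma(1) = 1.3187

Multiply the model equation by X_{t-k} and take expectations. With theta_0 = psi_0 = 1 and psi_j the MA(infinity) weights, this gives
  gamma(k) - sum_i phi_i gamma(k-i) = c_k,
  c_k = sigma^2 * sum_{j=k..q} theta_j psi_{j-k}   (c_k = 0 for k > q),
using gamma(-m) = gamma(m).
Pure AR (q = 0): c_0 = sigma^2 = 4, c_k = 0 for k >= 1.
Equations for k = 0 and k = 1 (AR order 1):
  gamma(0) = phi_1 gamma(1) + c_0
  gamma(1) = phi_1 gamma(0) + c_1
Substituting the second into the first: gamma(0) (1 - phi_1^2) = c_0 + phi_1 c_1, so
  gamma(0) = c_0 / (1 - phi_1^2) = 4 / (1 - (0.3)^2) = 4 / 0.91 = 4.395604.
  gamma(1) = phi_1 gamma(0) = (0.3)(4.395604) = 1.318681.
Therefore gamma(1) = 1.3187 (to 4 decimal places).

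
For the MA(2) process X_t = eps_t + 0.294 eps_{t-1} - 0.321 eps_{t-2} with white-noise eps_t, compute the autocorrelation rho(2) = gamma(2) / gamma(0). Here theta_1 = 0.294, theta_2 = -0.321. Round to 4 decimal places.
\rho(2) = -0.2699

For an MA(q) process with theta_0 = 1, the autocovariance is
  gamma(k) = sigma^2 * sum_{i=0..q-k} theta_i * theta_{i+k},
and rho(k) = gamma(k) / gamma(0). Sigma^2 cancels.
  numerator   = (1)*(-0.321) = -0.321.
  denominator = (1)^2 + (0.294)^2 + (-0.321)^2 = 1.189477.
  rho(2) = -0.321 / 1.189477 = -0.2699.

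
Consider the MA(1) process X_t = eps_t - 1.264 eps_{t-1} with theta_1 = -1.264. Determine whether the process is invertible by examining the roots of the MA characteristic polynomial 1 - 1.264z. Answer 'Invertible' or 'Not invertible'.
\text{Not invertible}

The MA(q) characteristic polynomial is P(z) = 1 - 1.264z.
Invertibility requires all roots to lie outside the unit circle, i.e. |z| > 1 for every root.
This is linear in z: 1 + (-1.264) z = 0  =>  z = -1/(-1.264) = 0.791139,  |z| = 0.791139.
Moduli of all roots: 0.7911.
All moduli strictly greater than 1? No.
Verdict: Not invertible.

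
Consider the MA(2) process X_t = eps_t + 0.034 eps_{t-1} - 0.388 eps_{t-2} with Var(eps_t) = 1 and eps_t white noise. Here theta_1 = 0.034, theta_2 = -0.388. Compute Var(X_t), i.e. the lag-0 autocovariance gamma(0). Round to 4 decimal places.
\gamma(0) = 1.1517

For an MA(q) process X_t = eps_t + sum_i theta_i eps_{t-i} with
Var(eps_t) = sigma^2, the variance is
  gamma(0) = sigma^2 * (1 + sum_i theta_i^2).
  sum_i theta_i^2 = (0.034)^2 + (-0.388)^2 = 0.001156 + 0.150544 = 0.1517.
  gamma(0) = 1 * (1 + 0.1517) = 1 * 1.1517 = 1.1517.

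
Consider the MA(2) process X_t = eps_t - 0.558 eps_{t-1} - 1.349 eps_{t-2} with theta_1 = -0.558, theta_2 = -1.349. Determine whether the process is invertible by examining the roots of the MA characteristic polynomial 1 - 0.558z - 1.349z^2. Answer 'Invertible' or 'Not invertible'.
\text{Not invertible}

The MA(q) characteristic polynomial is P(z) = 1 - 0.558z - 1.349z^2.
Invertibility requires all roots to lie outside the unit circle, i.e. |z| > 1 for every root.
Set 1 + (-0.558) z + (-1.349) z^2 = 0, i.e. a z^2 + b z + c = 0 with a = -1.349, b = -0.558, c = 1.
Discriminant D = b^2 - 4ac = (-0.558)^2 - 4*(-1.349)*1 = 0.311364 - (-5.396) = 5.707364.
D >= 0, so the roots are real: z = (-b +/- sqrt(D)) / (2a) = (0.558 +/- 2.389009) / (-2.698).
  z_1 = (0.558 + 2.389009) / (-2.698) = -1.0923,   |z_1| = 1.0923.
  z_2 = (0.558 - 2.389009) / (-2.698) = 0.6787,   |z_2| = 0.6787.
Moduli of all roots: 1.0923, 0.6787.
All moduli strictly greater than 1? No.
Verdict: Not invertible.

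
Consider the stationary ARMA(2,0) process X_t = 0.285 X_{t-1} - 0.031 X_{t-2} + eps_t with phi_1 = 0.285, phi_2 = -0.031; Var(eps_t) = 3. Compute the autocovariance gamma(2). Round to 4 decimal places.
\gamma(2) = 0.1554

Multiply the model equation by X_{t-k} and take expectations. With theta_0 = psi_0 = 1 and psi_j the MA(infinity) weights, this gives
  gamma(k) - sum_i phi_i gamma(k-i) = c_k,
  c_k = sigma^2 * sum_{j=k..q} theta_j psi_{j-k}   (c_k = 0 for k > q),
using gamma(-m) = gamma(m).
Pure AR (q = 0): c_0 = sigma^2 = 3, c_k = 0 for k >= 1.
Equations for k = 0, 1, 2 (AR order 2, c_2 = 0):
  (E0) gamma(0) = phi_1 gamma(1) + phi_2 gamma(2) + c_0
  (E1) gamma(1) = phi_1 gamma(0) + phi_2 gamma(1) + c_1
  (E2) gamma(2) = phi_1 gamma(1) + phi_2 gamma(0)
From (E1): gamma(1) = A gamma(0) + B with
  A = phi_1 / (1 - phi_2) = 0.285 / 1.031 = 0.276431,   B = c_1 / (1 - phi_2) = 0 / 1.031 = 0.
Insert (E2) into (E0): gamma(0) (1 - phi_2^2) = phi_1 (1 + phi_2) gamma(1) + c_0.
  phi_1 (1 + phi_2) = (0.285)(0.969) = 0.276165,   1 - phi_2^2 = 0.999039.
Replace gamma(1) by A gamma(0) + B and collect gamma(0):
  gamma(0) [0.999039 - (0.276165)(0.276431)] = c_0 = 3
  gamma(0) * 0.922699 = 3
  gamma(0) = 3 / 0.922699 = 3.251333.
  gamma(1) = A gamma(0) = (0.276431)(3.251333) = 0.898768.
  gamma(2) = phi_1 gamma(1) + phi_2 gamma(0) = (0.285)(0.898768) + (-0.031)(3.251333) = 0.155358.
Therefore gamma(2) = 0.1554 (to 4 decimal places).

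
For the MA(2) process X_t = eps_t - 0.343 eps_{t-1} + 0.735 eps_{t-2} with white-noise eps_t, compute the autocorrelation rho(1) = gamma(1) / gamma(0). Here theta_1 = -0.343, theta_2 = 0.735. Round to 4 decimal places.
\rho(1) = -0.3590

For an MA(q) process with theta_0 = 1, the autocovariance is
  gamma(k) = sigma^2 * sum_{i=0..q-k} theta_i * theta_{i+k},
and rho(k) = gamma(k) / gamma(0). Sigma^2 cancels.
  numerator   = (1)*(-0.343) + (-0.343)*(0.735) = -0.595105.
  denominator = (1)^2 + (-0.343)^2 + (0.735)^2 = 1.657874.
  rho(1) = -0.595105 / 1.657874 = -0.3590.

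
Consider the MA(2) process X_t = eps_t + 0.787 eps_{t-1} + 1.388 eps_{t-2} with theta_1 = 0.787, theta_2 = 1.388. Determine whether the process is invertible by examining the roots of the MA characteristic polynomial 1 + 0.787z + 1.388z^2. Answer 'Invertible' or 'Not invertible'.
\text{Not invertible}

The MA(q) characteristic polynomial is P(z) = 1 + 0.787z + 1.388z^2.
Invertibility requires all roots to lie outside the unit circle, i.e. |z| > 1 for every root.
Set 1 + (0.787) z + (1.388) z^2 = 0, i.e. a z^2 + b z + c = 0 with a = 1.388, b = 0.787, c = 1.
Discriminant D = b^2 - 4ac = (0.787)^2 - 4*(1.388)*1 = 0.619369 - (5.552) = -4.932631.
D < 0, so the roots are the complex-conjugate pair z = (-b +/- i sqrt(-D)) / (2a) = -0.2835 +/- 0.8001i.
For a conjugate pair |z|^2 = z * conj(z) = (product of roots) = c/a = 1/(1.388) = 0.720461, so |z| = sqrt(0.720461) = 0.8488 for both roots.
Moduli of all roots: 0.8488, 0.8488.
All moduli strictly greater than 1? No.
Verdict: Not invertible.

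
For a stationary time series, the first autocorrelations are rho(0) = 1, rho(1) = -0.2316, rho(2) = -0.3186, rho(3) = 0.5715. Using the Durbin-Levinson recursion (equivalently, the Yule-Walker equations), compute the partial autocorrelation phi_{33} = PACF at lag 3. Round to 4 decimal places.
\phi_{33} = 0.4720

The PACF at lag k is phi_{kk}, the last component of the solution
to the Yule-Walker system G_k phi = r_k where
  (G_k)_{ij} = rho(|i - j|), (r_k)_i = rho(i), i,j = 1..k.
Equivalently, Durbin-Levinson gives phi_{kk} iteratively:
  phi_{11} = rho(1)
  phi_{kk} = [rho(k) - sum_{j=1..k-1} phi_{k-1,j} rho(k-j)]
            / [1 - sum_{j=1..k-1} phi_{k-1,j} rho(j)],
  phi_{k,j} = phi_{k-1,j} - phi_{kk} phi_{k-1,k-j},  j = 1..k-1.
Step k = 1:
  phi_11 = rho(1) = -0.2316.
Step k = 2:
  phi_22 = [rho(2) - phi_11 rho(1)] / [1 - phi_11 rho(1)] = [-0.3186 - (-0.2316)(-0.2316)] / [1 - (-0.2316)(-0.2316)]
         = -0.37223856 / 0.94636144 = -0.393337.
  Update: phi_21 = phi_11 - phi_22 phi_11 = -0.2316 - (-0.393337)(-0.2316) = -0.322697.
Step k = 3:
  phi_33 = [rho(3) - phi_21 rho(2) - phi_22 rho(1)] / [1 - phi_21 rho(1) - phi_22 rho(2)]
    numerator   = 0.5715 - (-0.322697)(-0.3186) - (-0.393337)(-0.2316) = 0.37759207
    denominator = 1 - (-0.322697)(-0.2316) - (-0.393337)(-0.3186) = 0.7999464
  phi_33 = 0.37759207 / 0.7999464 = 0.472.
Therefore phi_{33} = 0.4720.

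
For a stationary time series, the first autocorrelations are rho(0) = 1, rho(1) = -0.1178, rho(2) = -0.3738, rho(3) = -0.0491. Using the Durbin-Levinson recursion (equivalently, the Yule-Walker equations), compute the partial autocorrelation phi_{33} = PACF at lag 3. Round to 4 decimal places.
\phi_{33} = -0.1880

The PACF at lag k is phi_{kk}, the last component of the solution
to the Yule-Walker system G_k phi = r_k where
  (G_k)_{ij} = rho(|i - j|), (r_k)_i = rho(i), i,j = 1..k.
Equivalently, Durbin-Levinson gives phi_{kk} iteratively:
  phi_{11} = rho(1)
  phi_{kk} = [rho(k) - sum_{j=1..k-1} phi_{k-1,j} rho(k-j)]
            / [1 - sum_{j=1..k-1} phi_{k-1,j} rho(j)],
  phi_{k,j} = phi_{k-1,j} - phi_{kk} phi_{k-1,k-j},  j = 1..k-1.
Step k = 1:
  phi_11 = rho(1) = -0.1178.
Step k = 2:
  phi_22 = [rho(2) - phi_11 rho(1)] / [1 - phi_11 rho(1)] = [-0.3738 - (-0.1178)(-0.1178)] / [1 - (-0.1178)(-0.1178)]
         = -0.38767684 / 0.98612316 = -0.393132.
  Update: phi_21 = phi_11 - phi_22 phi_11 = -0.1178 - (-0.393132)(-0.1178) = -0.164111.
Step k = 3:
  phi_33 = [rho(3) - phi_21 rho(2) - phi_22 rho(1)] / [1 - phi_21 rho(1) - phi_22 rho(2)]
    numerator   = -0.0491 - (-0.164111)(-0.3738) - (-0.393132)(-0.1178) = -0.15675567
    denominator = 1 - (-0.164111)(-0.1178) - (-0.393132)(-0.3738) = 0.83371488
  phi_33 = -0.15675567 / 0.83371488 = -0.188.
Therefore phi_{33} = -0.1880.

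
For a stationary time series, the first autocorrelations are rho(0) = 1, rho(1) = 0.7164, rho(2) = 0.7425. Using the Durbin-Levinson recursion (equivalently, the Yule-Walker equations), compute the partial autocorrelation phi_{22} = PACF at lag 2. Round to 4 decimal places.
\phi_{22} = 0.4710

The PACF at lag k is phi_{kk}, the last component of the solution
to the Yule-Walker system G_k phi = r_k where
  (G_k)_{ij} = rho(|i - j|), (r_k)_i = rho(i), i,j = 1..k.
Equivalently, Durbin-Levinson gives phi_{kk} iteratively:
  phi_{11} = rho(1)
  phi_{kk} = [rho(k) - sum_{j=1..k-1} phi_{k-1,j} rho(k-j)]
            / [1 - sum_{j=1..k-1} phi_{k-1,j} rho(j)],
  phi_{k,j} = phi_{k-1,j} - phi_{kk} phi_{k-1,k-j},  j = 1..k-1.
Step k = 1:
  phi_11 = rho(1) = 0.7164.
Step k = 2:
  phi_22 = [rho(2) - phi_11 rho(1)] / [1 - phi_11 rho(1)] = [0.7425 - (0.7164)(0.7164)] / [1 - (0.7164)(0.7164)]
         = 0.22927104 / 0.48677104 = 0.471.
Therefore phi_{22} = 0.4710.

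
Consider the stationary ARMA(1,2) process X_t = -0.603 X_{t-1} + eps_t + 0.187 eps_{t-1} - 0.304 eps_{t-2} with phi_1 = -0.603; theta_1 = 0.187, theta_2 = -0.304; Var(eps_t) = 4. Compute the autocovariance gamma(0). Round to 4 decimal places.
\gamma(0) = 4.7100

Multiply the model equation by X_{t-k} and take expectations. With theta_0 = psi_0 = 1 and psi_j the MA(infinity) weights, this gives
  gamma(k) - sum_i phi_i gamma(k-i) = c_k,
  c_k = sigma^2 * sum_{j=k..q} theta_j psi_{j-k}   (c_k = 0 for k > q),
using gamma(-m) = gamma(m).
psi-weights needed (psi_j = theta_j + sum_i phi_i psi_{j-i}):
  psi_1 = theta_1 + phi_1 = 0.187 + (-0.603) = -0.416
  psi_2 = theta_2 + phi_1 psi_1 = -0.304 + (-0.603)(-0.416) = -0.053152
Right-hand sides:
  c_0 = sigma^2 (1 + theta_1 psi_1 + theta_2 psi_2) = 4 * (1 + (0.187)(-0.416) + (-0.304)(-0.053152)) = 4 * 0.938366 = 3.753465
  c_1 = sigma^2 (theta_1 + theta_2 psi_1) = 4 * (0.187 + (-0.304)(-0.416)) = 1.253856
  c_2 = sigma^2 theta_2 = 4 * (-0.304) = -1.216
Equations for k = 0 and k = 1 (AR order 1):
  gamma(0) = phi_1 gamma(1) + c_0
  gamma(1) = phi_1 gamma(0) + c_1
Substituting the second into the first: gamma(0) (1 - phi_1^2) = c_0 + phi_1 c_1, so
  gamma(0) = (c_0 + phi_1 c_1) / (1 - phi_1^2) = (3.753465 + (-0.603)(1.253856)) / (1 - (-0.603)^2) = 2.99739 / 0.636391 = 4.709981.
Therefore gamma(0) = 4.7100 (to 4 decimal places).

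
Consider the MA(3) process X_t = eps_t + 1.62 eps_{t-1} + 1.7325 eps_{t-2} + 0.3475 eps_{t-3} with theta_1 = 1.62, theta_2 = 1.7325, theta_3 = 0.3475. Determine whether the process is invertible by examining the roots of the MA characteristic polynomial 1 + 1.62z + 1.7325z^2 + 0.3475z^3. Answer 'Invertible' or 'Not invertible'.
\text{Not invertible}

The MA(q) characteristic polynomial is P(z) = 1 + 1.62z + 1.7325z^2 + 0.3475z^3.
Invertibility requires all roots to lie outside the unit circle, i.e. |z| > 1 for every root.
Degree 3: look for a simple real root z0 first, then factor out (1 - z/z0) and solve the remaining quadratic.
Testing z0 = -4: P(-4) = 1 + (1.62)(-4) + (1.7325)(-4)^2 + (0.3475)(-4)^3
  = 1 + (-6.48) + (27.72) + (-22.24) = 0.  So z_0 = -4 is a root, |z_0| = 4.
Divide out the factor (1 + 0.25 z) = (1 - z/z0) (since 1/z0 = -0.25):
  P(z) = (1 + 0.25 z)(1 + (1.37) z + (1.39) z^2)
  [check: z-coef 1.37 - (-0.25) = 1.62; z^2-coef 1.39 - (-0.25)(1.37) = 1.7325; z^3-coef -(-0.25)(1.39) = 0.3475.]
Remaining roots from the quadratic factor 1 + (1.37) z + (1.39) z^2:
  Set 1 + (1.37) z + (1.39) z^2 = 0, i.e. a z^2 + b z + c = 0 with a = 1.39, b = 1.37, c = 1.
  Discriminant D = b^2 - 4ac = (1.37)^2 - 4*(1.39)*1 = 1.8769 - (5.56) = -3.6831.
  D < 0, so the roots are the complex-conjugate pair z = (-b +/- i sqrt(-D)) / (2a) = -0.4928 +/- 0.6903i.
  For a conjugate pair |z|^2 = z * conj(z) = (product of roots) = c/a = 1/(1.39) = 0.719424, so |z| = sqrt(0.719424) = 0.8482 for both roots.
Moduli of all roots: 4.0000, 0.8482, 0.8482.
All moduli strictly greater than 1? No.
Verdict: Not invertible.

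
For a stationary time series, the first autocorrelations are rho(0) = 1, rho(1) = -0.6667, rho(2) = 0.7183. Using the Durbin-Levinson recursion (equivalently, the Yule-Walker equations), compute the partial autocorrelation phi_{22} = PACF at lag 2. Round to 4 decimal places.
\phi_{22} = 0.4929

The PACF at lag k is phi_{kk}, the last component of the solution
to the Yule-Walker system G_k phi = r_k where
  (G_k)_{ij} = rho(|i - j|), (r_k)_i = rho(i), i,j = 1..k.
Equivalently, Durbin-Levinson gives phi_{kk} iteratively:
  phi_{11} = rho(1)
  phi_{kk} = [rho(k) - sum_{j=1..k-1} phi_{k-1,j} rho(k-j)]
            / [1 - sum_{j=1..k-1} phi_{k-1,j} rho(j)],
  phi_{k,j} = phi_{k-1,j} - phi_{kk} phi_{k-1,k-j},  j = 1..k-1.
Step k = 1:
  phi_11 = rho(1) = -0.6667.
Step k = 2:
  phi_22 = [rho(2) - phi_11 rho(1)] / [1 - phi_11 rho(1)] = [0.7183 - (-0.6667)(-0.6667)] / [1 - (-0.6667)(-0.6667)]
         = 0.27381111 / 0.55551111 = 0.4929.
Therefore phi_{22} = 0.4929.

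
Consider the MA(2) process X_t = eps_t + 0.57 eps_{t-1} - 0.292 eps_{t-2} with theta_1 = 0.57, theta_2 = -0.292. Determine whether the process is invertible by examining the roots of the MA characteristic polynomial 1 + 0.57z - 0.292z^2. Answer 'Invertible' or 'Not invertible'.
\text{Invertible}

The MA(q) characteristic polynomial is P(z) = 1 + 0.57z - 0.292z^2.
Invertibility requires all roots to lie outside the unit circle, i.e. |z| > 1 for every root.
Set 1 + (0.57) z + (-0.292) z^2 = 0, i.e. a z^2 + b z + c = 0 with a = -0.292, b = 0.57, c = 1.
Discriminant D = b^2 - 4ac = (0.57)^2 - 4*(-0.292)*1 = 0.3249 - (-1.168) = 1.4929.
D >= 0, so the roots are real: z = (-b +/- sqrt(D)) / (2a) = (-0.57 +/- 1.221843) / (-0.584).
  z_1 = (-0.57 + 1.221843) / (-0.584) = -1.1162,   |z_1| = 1.1162.
  z_2 = (-0.57 - 1.221843) / (-0.584) = 3.0682,   |z_2| = 3.0682.
Moduli of all roots: 1.1162, 3.0682.
All moduli strictly greater than 1? Yes.
Verdict: Invertible.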